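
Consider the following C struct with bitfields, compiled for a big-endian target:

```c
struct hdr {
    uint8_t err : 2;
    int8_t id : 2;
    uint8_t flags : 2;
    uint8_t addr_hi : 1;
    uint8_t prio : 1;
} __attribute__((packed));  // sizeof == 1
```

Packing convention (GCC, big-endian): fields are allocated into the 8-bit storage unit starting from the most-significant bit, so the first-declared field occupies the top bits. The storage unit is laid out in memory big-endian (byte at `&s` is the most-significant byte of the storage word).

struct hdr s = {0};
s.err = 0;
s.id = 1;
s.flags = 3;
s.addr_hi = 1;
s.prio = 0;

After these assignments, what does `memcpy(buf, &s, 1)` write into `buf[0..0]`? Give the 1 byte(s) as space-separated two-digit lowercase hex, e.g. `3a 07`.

1e

[6+:2] err=0 & 0x3 = 0x0; word=0x00
[4+:2] id=1 & 0x3 = 0x1; word=0x10
[2+:2] flags=3 & 0x3 = 0x3; word=0x1c
[1+:1] addr_hi=1 & 0x1 = 0x1; word=0x1e
[0+:1] prio=0 & 0x1 = 0x0; word=0x1e
word = 0x1e → big-endian bytes:
  [0]=0x1e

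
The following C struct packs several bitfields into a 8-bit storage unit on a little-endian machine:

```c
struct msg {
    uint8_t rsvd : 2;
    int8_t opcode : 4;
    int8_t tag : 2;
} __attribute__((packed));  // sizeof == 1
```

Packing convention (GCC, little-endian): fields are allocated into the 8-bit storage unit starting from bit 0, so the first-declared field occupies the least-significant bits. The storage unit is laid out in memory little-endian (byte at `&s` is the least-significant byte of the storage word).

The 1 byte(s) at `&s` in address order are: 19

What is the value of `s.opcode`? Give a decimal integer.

[0]=0x19 (little-endian) → word 0x19
rsvd [0+:2] = (word>>0) & 0x3 = 1
opcode [2+:4] = (word>>2) & 0xf = 6  ←
tag [6+:2] = (word>>6) & 0x3 = 0
opcode signed 4b, MSB=0: value = 6

6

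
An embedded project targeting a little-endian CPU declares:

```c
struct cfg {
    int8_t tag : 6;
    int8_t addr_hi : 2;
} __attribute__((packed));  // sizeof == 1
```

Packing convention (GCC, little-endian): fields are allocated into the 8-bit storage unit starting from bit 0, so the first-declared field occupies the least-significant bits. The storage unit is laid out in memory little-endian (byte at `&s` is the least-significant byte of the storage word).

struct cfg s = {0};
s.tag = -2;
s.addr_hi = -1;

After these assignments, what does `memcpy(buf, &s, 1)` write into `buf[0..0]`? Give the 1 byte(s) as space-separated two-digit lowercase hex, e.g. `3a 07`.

tag (6b) val=-2 bits=0x3e at bit 0: 0x3e
addr_hi (2b) val=-1 bits=0x3 at bit 6: 0xfe
word = 0xfe → little-endian bytes:
  [0]=0xfe

fe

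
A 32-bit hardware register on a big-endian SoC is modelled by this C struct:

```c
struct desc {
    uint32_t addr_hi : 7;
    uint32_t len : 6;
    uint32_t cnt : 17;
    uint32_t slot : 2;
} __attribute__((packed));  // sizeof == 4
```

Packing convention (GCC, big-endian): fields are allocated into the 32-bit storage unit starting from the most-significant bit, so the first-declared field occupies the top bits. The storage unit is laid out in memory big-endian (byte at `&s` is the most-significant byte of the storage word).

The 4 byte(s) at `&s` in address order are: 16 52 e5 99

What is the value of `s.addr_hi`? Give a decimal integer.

11

[0]=0x16 [1]=0x52 [2]=0xe5 [3]=0x99 (big-endian) → word 0x1652e599
addr_hi [25+:7] = (word>>25) & 0x7f = 11  ←
len [19+:6] = (word>>19) & 0x3f = 10
cnt [2+:17] = (word>>2) & 0x1ffff = 47462
slot [0+:2] = (word>>0) & 0x3 = 1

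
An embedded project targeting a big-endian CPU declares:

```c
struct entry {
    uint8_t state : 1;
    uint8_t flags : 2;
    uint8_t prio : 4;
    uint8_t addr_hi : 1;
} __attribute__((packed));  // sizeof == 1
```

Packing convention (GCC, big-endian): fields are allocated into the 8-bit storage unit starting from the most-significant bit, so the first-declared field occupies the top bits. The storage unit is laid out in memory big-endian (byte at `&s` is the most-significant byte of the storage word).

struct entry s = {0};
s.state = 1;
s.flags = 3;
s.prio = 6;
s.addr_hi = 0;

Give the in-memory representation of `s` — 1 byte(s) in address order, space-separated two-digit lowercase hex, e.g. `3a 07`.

ec

state:1 = 1 → 0x1 << 7 → word 0x80
flags:2 = 3 → 0x3 << 5 → word 0xe0
prio:4 = 6 → 0x6 << 1 → word 0xec
addr_hi:1 = 0 → 0x0 << 0 → word 0xec
word = 0xec → big-endian bytes:
  [0]=0xec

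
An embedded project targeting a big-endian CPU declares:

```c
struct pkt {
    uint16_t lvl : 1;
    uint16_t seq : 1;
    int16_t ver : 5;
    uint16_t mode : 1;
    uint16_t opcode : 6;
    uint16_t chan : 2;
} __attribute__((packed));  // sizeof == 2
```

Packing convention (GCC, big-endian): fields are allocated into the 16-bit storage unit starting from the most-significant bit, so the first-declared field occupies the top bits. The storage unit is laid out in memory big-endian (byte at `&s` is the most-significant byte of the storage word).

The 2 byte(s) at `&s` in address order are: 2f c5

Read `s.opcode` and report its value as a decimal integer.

[0]=0x2f [1]=0xc5 (big-endian) → word 0x2fc5
lvl:1 @ bit 15 → (0x2fc5>>15)&0x1 = 0x0
seq:1 @ bit 14 → (0x2fc5>>14)&0x1 = 0x0
ver:5 @ bit 9 → (0x2fc5>>9)&0x1f = 0x17
mode:1 @ bit 8 → (0x2fc5>>8)&0x1 = 0x1
opcode:6 @ bit 2 → (0x2fc5>>2)&0x3f = 0x31  ←
chan:2 @ bit 0 → (0x2fc5>>0)&0x3 = 0x1

49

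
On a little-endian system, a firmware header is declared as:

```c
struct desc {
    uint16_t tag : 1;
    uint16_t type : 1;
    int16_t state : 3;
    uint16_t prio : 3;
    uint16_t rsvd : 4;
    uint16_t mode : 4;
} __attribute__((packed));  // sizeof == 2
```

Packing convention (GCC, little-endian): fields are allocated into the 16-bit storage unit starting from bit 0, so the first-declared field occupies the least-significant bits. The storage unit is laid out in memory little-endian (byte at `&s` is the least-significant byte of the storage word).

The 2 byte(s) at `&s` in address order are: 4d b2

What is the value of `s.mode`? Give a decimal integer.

[0]=0x4d [1]=0xb2 (little-endian) → word 0xb24d
tag:1 @ bit 0 → (0xb24d>>0)&0x1 = 0x1
type:1 @ bit 1 → (0xb24d>>1)&0x1 = 0x0
state:3 @ bit 2 → (0xb24d>>2)&0x7 = 0x3
prio:3 @ bit 5 → (0xb24d>>5)&0x7 = 0x2
rsvd:4 @ bit 8 → (0xb24d>>8)&0xf = 0x2
mode:4 @ bit 12 → (0xb24d>>12)&0xf = 0xb  ←

11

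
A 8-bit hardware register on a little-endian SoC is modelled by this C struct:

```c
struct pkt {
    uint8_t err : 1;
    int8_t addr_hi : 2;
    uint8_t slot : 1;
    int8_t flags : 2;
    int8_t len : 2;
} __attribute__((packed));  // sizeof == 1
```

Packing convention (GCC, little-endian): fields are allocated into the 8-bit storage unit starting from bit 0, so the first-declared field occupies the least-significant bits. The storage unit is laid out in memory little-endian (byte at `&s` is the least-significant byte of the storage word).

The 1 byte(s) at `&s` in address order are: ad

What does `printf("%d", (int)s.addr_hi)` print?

-2

[0]=0xad (little-endian) → word 0xad
err:1 @ bit 0 → (0xad>>0)&0x1 = 0x1
addr_hi:2 @ bit 1 → (0xad>>1)&0x3 = 0x2  ←
slot:1 @ bit 3 → (0xad>>3)&0x1 = 0x1
flags:2 @ bit 4 → (0xad>>4)&0x3 = 0x2
len:2 @ bit 6 → (0xad>>6)&0x3 = 0x2
addr_hi signed 2b, MSB=1: 2 - 4 = -2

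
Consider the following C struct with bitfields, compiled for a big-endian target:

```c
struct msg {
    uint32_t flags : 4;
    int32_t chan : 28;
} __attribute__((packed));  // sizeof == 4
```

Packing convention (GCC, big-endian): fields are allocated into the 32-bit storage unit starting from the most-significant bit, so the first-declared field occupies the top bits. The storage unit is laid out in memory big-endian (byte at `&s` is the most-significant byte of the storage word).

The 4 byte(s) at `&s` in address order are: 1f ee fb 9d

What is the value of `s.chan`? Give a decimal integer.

-1115235

[0]=0x1f [1]=0xee [2]=0xfb [3]=0x9d (big-endian) → word 0x1feefb9d
flags:4 @ bit 28 → (0x1feefb9d>>28)&0xf = 0x1
chan:28 @ bit 0 → (0x1feefb9d>>0)&0xfffffff = 0xfeefb9d  ←
chan signed 28b, MSB=1: 267320221 - 268435456 = -1115235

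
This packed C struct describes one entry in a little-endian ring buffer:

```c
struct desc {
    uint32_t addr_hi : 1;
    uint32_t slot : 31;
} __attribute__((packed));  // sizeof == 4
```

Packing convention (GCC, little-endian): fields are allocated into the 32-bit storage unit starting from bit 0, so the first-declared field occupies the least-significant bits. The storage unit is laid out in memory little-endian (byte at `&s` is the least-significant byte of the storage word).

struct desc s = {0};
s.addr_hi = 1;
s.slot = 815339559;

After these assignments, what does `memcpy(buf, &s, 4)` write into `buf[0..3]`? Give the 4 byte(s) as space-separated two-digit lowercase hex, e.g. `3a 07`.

addr_hi (1b) val=1 bits=0x1 at bit 0: 0x00000001
slot (31b) val=815339559 bits=0x30991827 at bit 1: 0x6132304f
word = 0x6132304f → little-endian bytes:
  [0]=0x4f  [1]=0x30  [2]=0x32  [3]=0x61

4f 30 32 61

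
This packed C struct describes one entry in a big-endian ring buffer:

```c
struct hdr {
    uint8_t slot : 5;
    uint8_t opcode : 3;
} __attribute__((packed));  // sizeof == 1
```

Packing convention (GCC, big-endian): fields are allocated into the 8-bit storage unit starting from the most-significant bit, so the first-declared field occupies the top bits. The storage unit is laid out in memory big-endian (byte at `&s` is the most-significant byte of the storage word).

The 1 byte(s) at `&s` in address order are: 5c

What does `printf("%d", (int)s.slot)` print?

[0]=0x5c (big-endian) → word 0x5c
slot:5 @ bit 3 → (0x5c>>3)&0x1f = 0xb  ←
opcode:3 @ bit 0 → (0x5c>>0)&0x7 = 0x4

11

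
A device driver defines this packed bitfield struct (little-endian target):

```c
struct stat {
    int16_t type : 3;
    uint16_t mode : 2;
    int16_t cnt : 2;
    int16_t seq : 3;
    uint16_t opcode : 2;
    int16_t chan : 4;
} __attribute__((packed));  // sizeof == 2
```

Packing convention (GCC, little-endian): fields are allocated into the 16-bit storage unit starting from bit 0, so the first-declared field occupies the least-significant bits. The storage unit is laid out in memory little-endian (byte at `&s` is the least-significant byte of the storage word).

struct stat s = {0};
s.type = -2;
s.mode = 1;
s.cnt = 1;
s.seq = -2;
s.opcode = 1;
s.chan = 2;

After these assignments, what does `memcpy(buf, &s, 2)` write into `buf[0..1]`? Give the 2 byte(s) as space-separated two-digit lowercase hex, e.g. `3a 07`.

[0+:3] type=-2 & 0x7 = 0x6; word=0x0006
[3+:2] mode=1 & 0x3 = 0x1; word=0x000e
[5+:2] cnt=1 & 0x3 = 0x1; word=0x002e
[7+:3] seq=-2 & 0x7 = 0x6; word=0x032e
[10+:2] opcode=1 & 0x3 = 0x1; word=0x072e
[12+:4] chan=2 & 0xf = 0x2; word=0x272e
word = 0x272e → little-endian bytes:
  [0]=0x2e  [1]=0x27

2e 27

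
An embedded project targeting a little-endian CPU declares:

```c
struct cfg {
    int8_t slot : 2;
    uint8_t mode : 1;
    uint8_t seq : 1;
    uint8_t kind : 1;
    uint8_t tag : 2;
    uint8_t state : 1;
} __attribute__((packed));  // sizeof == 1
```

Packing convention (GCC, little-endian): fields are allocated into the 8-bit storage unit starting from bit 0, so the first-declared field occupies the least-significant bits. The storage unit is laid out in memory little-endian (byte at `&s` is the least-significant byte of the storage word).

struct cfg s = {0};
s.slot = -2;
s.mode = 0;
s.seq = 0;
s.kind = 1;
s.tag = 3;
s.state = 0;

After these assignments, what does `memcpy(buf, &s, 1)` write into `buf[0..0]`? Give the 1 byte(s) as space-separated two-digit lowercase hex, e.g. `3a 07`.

72

slot (2b) val=-2 bits=0x2 at bit 0: 0x02
mode (1b) val=0 bits=0x0 at bit 2: 0x02
seq (1b) val=0 bits=0x0 at bit 3: 0x02
kind (1b) val=1 bits=0x1 at bit 4: 0x12
tag (2b) val=3 bits=0x3 at bit 5: 0x72
state (1b) val=0 bits=0x0 at bit 7: 0x72
word = 0x72 → little-endian bytes:
  [0]=0x72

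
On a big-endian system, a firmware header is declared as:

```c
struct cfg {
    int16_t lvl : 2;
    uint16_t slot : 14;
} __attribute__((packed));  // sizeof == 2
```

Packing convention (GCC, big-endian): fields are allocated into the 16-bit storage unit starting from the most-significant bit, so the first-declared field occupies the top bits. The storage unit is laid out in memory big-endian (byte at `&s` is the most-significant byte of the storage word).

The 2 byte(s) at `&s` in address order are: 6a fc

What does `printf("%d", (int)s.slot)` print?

[0]=0x6a [1]=0xfc (big-endian) → word 0x6afc
lvl [14+:2] = (word>>14) & 0x3 = 1
slot [0+:14] = (word>>0) & 0x3fff = 11004  ←

11004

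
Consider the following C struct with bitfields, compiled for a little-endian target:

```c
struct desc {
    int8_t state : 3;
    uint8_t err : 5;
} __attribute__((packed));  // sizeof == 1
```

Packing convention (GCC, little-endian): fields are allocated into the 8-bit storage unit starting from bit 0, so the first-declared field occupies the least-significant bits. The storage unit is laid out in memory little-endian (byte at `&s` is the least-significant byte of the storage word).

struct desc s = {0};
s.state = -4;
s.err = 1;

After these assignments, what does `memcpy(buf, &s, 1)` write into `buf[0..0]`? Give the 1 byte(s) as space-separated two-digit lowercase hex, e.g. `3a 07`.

0c

[0+:3] state=-4 & 0x7 = 0x4; word=0x04
[3+:5] err=1 & 0x1f = 0x1; word=0x0c
word = 0x0c → little-endian bytes:
  [0]=0x0c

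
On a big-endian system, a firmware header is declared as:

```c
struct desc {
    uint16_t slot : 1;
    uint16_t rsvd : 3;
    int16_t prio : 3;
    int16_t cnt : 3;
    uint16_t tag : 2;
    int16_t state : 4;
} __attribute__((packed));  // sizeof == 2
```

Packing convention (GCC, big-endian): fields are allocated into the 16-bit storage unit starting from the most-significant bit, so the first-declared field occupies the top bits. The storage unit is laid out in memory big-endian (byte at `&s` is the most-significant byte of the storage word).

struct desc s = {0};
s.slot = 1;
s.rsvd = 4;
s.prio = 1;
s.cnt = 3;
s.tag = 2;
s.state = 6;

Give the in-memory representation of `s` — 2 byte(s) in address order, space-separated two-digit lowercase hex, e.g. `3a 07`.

c2 e6

slot (1b) val=1 bits=0x1 at bit 15: 0x8000
rsvd (3b) val=4 bits=0x4 at bit 12: 0xc000
prio (3b) val=1 bits=0x1 at bit 9: 0xc200
cnt (3b) val=3 bits=0x3 at bit 6: 0xc2c0
tag (2b) val=2 bits=0x2 at bit 4: 0xc2e0
state (4b) val=6 bits=0x6 at bit 0: 0xc2e6
word = 0xc2e6 → big-endian bytes:
  [0]=0xc2  [1]=0xe6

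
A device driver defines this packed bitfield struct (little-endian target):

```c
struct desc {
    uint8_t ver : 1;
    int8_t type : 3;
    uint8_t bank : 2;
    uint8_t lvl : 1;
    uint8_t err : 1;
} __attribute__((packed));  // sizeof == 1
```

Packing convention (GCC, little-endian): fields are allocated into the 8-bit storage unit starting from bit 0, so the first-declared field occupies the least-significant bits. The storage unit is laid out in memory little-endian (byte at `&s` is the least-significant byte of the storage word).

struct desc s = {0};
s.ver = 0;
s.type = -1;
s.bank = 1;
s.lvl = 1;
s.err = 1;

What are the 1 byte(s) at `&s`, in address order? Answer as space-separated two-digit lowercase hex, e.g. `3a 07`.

de

ver (1b) val=0 bits=0x0 at bit 0: 0x00
type (3b) val=-1 bits=0x7 at bit 1: 0x0e
bank (2b) val=1 bits=0x1 at bit 4: 0x1e
lvl (1b) val=1 bits=0x1 at bit 6: 0x5e
err (1b) val=1 bits=0x1 at bit 7: 0xde
word = 0xde → little-endian bytes:
  [0]=0xde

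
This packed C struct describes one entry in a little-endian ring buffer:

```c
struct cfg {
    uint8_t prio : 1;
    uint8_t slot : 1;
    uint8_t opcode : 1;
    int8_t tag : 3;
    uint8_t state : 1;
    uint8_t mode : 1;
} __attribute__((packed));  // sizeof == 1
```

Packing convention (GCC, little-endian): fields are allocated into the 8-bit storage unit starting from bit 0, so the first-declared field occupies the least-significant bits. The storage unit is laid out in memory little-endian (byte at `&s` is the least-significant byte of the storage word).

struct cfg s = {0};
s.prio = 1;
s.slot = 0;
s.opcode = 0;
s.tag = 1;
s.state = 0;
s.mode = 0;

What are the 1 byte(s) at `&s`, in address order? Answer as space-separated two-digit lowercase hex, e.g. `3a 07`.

prio:1 = 1 → 0x1 << 0 → word 0x01
slot:1 = 0 → 0x0 << 1 → word 0x01
opcode:1 = 0 → 0x0 << 2 → word 0x01
tag:3 = 1 → 0x1 << 3 → word 0x09
state:1 = 0 → 0x0 << 6 → word 0x09
mode:1 = 0 → 0x0 << 7 → word 0x09
word = 0x09 → little-endian bytes:
  [0]=0x09

09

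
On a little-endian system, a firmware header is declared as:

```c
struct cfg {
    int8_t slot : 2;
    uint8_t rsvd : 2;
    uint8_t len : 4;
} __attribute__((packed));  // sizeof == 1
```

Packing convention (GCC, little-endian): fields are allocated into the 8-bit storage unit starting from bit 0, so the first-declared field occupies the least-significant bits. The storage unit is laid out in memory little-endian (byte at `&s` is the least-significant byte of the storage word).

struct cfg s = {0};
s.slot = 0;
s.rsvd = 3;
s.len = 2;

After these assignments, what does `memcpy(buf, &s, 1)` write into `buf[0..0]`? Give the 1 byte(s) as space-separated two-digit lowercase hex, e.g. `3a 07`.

2c

[0+:2] slot=0 & 0x3 = 0x0; word=0x00
[2+:2] rsvd=3 & 0x3 = 0x3; word=0x0c
[4+:4] len=2 & 0xf = 0x2; word=0x2c
word = 0x2c → little-endian bytes:
  [0]=0x2c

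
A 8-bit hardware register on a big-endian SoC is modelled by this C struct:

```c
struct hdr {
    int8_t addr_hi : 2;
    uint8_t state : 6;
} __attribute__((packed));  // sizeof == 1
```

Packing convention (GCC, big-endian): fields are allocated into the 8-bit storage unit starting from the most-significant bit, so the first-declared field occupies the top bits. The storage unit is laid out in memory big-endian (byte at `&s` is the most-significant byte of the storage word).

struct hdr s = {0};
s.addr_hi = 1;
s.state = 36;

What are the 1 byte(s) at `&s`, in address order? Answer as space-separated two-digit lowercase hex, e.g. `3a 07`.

64

addr_hi (2b) val=1 bits=0x1 at bit 6: 0x40
state (6b) val=36 bits=0x24 at bit 0: 0x64
word = 0x64 → big-endian bytes:
  [0]=0x64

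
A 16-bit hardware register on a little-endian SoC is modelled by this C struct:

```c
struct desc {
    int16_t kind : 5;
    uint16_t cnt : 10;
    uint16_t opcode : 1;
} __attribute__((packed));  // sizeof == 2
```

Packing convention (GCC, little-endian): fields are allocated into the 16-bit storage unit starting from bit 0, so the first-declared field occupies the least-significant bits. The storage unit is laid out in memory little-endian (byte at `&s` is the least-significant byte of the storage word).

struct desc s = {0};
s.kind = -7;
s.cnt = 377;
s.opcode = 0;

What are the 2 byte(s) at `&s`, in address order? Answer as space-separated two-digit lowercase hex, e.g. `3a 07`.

kind:5 = -7 → 0x19 << 0 → word 0x0019
cnt:10 = 377 → 0x179 << 5 → word 0x2f39
opcode:1 = 0 → 0x0 << 15 → word 0x2f39
word = 0x2f39 → little-endian bytes:
  [0]=0x39  [1]=0x2f

39 2f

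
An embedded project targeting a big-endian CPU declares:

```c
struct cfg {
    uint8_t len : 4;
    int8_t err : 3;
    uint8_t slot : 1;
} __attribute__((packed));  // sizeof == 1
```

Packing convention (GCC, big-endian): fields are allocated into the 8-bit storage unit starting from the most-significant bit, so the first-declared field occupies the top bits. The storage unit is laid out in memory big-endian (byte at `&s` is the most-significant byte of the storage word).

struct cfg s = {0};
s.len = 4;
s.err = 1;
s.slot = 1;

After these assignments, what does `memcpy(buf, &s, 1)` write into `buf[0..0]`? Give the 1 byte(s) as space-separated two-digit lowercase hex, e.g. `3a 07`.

43

len:4 = 4 → 0x4 << 4 → word 0x40
err:3 = 1 → 0x1 << 1 → word 0x42
slot:1 = 1 → 0x1 << 0 → word 0x43
word = 0x43 → big-endian bytes:
  [0]=0x43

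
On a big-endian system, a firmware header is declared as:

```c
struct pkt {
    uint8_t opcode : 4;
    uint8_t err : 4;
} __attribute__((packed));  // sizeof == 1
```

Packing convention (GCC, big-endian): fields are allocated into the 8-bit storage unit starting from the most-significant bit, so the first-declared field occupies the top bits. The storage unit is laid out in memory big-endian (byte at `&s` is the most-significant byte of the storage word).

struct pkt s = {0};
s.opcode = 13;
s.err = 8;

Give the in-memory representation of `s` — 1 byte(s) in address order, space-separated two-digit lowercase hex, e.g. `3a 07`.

d8

opcode (4b) val=13 bits=0xd at bit 4: 0xd0
err (4b) val=8 bits=0x8 at bit 0: 0xd8
word = 0xd8 → big-endian bytes:
  [0]=0xd8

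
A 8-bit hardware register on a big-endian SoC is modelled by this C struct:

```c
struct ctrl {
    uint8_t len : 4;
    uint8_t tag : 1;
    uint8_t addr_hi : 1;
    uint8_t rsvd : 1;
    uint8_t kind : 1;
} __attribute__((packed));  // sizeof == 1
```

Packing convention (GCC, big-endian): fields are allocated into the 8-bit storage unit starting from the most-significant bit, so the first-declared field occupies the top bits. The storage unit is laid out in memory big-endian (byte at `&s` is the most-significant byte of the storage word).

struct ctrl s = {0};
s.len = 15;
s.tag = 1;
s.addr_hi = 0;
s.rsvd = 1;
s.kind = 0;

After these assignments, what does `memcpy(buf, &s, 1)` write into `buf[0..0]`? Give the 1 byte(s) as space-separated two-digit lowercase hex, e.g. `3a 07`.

len:4 = 15 → 0xf << 4 → word 0xf0
tag:1 = 1 → 0x1 << 3 → word 0xf8
addr_hi:1 = 0 → 0x0 << 2 → word 0xf8
rsvd:1 = 1 → 0x1 << 1 → word 0xfa
kind:1 = 0 → 0x0 << 0 → word 0xfa
word = 0xfa → big-endian bytes:
  [0]=0xfa

fa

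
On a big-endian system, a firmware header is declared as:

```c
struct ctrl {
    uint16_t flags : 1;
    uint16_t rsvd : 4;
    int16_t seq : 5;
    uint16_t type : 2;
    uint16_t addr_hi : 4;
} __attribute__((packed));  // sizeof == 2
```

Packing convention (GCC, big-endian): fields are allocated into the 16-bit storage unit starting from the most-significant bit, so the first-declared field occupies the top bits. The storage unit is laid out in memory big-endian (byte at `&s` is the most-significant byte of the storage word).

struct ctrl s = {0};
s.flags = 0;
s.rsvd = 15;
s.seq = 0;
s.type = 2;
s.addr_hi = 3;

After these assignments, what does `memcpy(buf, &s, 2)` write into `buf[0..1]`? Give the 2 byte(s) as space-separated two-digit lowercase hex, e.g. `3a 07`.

flags:1 = 0 → 0x0 << 15 → word 0x0000
rsvd:4 = 15 → 0xf << 11 → word 0x7800
seq:5 = 0 → 0x0 << 6 → word 0x7800
type:2 = 2 → 0x2 << 4 → word 0x7820
addr_hi:4 = 3 → 0x3 << 0 → word 0x7823
word = 0x7823 → big-endian bytes:
  [0]=0x78  [1]=0x23

78 23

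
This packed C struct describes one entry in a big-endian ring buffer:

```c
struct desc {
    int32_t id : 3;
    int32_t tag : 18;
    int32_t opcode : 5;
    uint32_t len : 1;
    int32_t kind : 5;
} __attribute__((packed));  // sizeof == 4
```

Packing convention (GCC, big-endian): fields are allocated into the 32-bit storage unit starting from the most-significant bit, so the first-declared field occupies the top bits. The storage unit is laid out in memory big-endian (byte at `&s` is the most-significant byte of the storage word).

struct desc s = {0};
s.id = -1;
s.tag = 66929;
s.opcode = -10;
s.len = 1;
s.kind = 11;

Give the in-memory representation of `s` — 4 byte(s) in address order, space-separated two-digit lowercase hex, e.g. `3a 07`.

[29+:3] id=-1 & 0x7 = 0x7; word=0xe0000000
[11+:18] tag=66929 & 0x3ffff = 0x10571; word=0xe82b8800
[6+:5] opcode=-10 & 0x1f = 0x16; word=0xe82b8d80
[5+:1] len=1 & 0x1 = 0x1; word=0xe82b8da0
[0+:5] kind=11 & 0x1f = 0xb; word=0xe82b8dab
word = 0xe82b8dab → big-endian bytes:
  [0]=0xe8  [1]=0x2b  [2]=0x8d  [3]=0xab

e8 2b 8d ab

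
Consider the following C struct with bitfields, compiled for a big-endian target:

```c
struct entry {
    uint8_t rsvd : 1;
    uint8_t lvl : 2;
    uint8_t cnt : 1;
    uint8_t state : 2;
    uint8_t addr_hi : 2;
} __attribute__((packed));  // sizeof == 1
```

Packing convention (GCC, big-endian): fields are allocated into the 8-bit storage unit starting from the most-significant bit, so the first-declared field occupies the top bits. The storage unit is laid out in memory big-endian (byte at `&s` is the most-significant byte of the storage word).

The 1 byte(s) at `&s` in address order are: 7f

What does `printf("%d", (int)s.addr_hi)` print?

[0]=0x7f (big-endian) → word 0x7f
rsvd [7+:1] = (word>>7) & 0x1 = 0
lvl [5+:2] = (word>>5) & 0x3 = 3
cnt [4+:1] = (word>>4) & 0x1 = 1
state [2+:2] = (word>>2) & 0x3 = 3
addr_hi [0+:2] = (word>>0) & 0x3 = 3  ←

3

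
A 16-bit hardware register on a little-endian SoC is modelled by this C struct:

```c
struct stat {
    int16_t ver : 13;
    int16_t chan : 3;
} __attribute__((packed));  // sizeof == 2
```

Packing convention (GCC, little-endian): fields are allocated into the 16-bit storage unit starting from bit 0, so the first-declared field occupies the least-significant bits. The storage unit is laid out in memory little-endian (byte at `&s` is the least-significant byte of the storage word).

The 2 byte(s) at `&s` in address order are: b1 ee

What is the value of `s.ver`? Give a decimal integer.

3761

[0]=0xb1 [1]=0xee (little-endian) → word 0xeeb1
ver:13 @ bit 0 → (0xeeb1>>0)&0x1fff = 0xeb1  ←
chan:3 @ bit 13 → (0xeeb1>>13)&0x7 = 0x7
ver signed 13b, MSB=0: value = 3761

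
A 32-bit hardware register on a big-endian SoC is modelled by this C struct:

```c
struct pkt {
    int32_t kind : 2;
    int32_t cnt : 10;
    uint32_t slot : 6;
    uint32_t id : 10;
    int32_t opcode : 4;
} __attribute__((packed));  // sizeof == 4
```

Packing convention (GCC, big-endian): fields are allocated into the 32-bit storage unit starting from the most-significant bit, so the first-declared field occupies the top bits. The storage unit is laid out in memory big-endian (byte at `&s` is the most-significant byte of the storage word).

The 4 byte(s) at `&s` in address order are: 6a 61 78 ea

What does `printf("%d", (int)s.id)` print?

910

[0]=0x6a [1]=0x61 [2]=0x78 [3]=0xea (big-endian) → word 0x6a6178ea
kind:2 @ bit 30 → (0x6a6178ea>>30)&0x3 = 0x1
cnt:10 @ bit 20 → (0x6a6178ea>>20)&0x3ff = 0x2a6
slot:6 @ bit 14 → (0x6a6178ea>>14)&0x3f = 0x5
id:10 @ bit 4 → (0x6a6178ea>>4)&0x3ff = 0x38e  ←
opcode:4 @ bit 0 → (0x6a6178ea>>0)&0xf = 0xa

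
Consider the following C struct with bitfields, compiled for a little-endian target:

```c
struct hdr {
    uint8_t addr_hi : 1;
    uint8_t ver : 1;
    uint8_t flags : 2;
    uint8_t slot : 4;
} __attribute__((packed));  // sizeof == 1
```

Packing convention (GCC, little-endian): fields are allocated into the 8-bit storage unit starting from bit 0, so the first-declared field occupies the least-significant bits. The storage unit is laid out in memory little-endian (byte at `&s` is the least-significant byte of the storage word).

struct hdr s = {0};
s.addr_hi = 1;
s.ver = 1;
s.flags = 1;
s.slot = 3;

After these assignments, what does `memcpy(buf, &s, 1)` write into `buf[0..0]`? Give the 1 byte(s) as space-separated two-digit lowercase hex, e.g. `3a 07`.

37

[0+:1] addr_hi=1 & 0x1 = 0x1; word=0x01
[1+:1] ver=1 & 0x1 = 0x1; word=0x03
[2+:2] flags=1 & 0x3 = 0x1; word=0x07
[4+:4] slot=3 & 0xf = 0x3; word=0x37
word = 0x37 → little-endian bytes:
  [0]=0x37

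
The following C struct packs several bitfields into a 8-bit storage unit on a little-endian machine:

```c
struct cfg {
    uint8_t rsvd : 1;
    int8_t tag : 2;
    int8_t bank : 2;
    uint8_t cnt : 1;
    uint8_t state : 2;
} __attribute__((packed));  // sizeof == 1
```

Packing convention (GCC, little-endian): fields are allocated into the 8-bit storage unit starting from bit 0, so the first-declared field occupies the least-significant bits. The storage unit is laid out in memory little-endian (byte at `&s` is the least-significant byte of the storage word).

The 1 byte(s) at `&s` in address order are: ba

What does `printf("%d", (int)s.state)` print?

[0]=0xba (little-endian) → word 0xba
rsvd:1 @ bit 0 → (0xba>>0)&0x1 = 0x0
tag:2 @ bit 1 → (0xba>>1)&0x3 = 0x1
bank:2 @ bit 3 → (0xba>>3)&0x3 = 0x3
cnt:1 @ bit 5 → (0xba>>5)&0x1 = 0x1
state:2 @ bit 6 → (0xba>>6)&0x3 = 0x2  ←

2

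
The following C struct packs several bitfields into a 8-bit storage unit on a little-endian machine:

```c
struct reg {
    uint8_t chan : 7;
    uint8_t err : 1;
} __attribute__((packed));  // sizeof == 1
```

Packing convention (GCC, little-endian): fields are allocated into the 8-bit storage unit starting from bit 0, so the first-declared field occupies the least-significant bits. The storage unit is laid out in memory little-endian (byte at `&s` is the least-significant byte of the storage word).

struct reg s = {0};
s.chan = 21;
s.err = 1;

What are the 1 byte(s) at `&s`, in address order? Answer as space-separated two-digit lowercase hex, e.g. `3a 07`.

95

[0+:7] chan=21 & 0x7f = 0x15; word=0x15
[7+:1] err=1 & 0x1 = 0x1; word=0x95
word = 0x95 → little-endian bytes:
  [0]=0x95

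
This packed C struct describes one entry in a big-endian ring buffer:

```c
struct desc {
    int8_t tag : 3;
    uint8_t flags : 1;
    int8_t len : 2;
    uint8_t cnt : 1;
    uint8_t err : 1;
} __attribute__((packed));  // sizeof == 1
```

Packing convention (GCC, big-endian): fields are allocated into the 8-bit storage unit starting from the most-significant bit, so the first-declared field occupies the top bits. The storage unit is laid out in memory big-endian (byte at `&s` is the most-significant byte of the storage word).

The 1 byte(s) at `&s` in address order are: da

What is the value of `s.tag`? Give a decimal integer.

[0]=0xda (big-endian) → word 0xda
tag:3 @ bit 5 → (0xda>>5)&0x7 = 0x6  ←
flags:1 @ bit 4 → (0xda>>4)&0x1 = 0x1
len:2 @ bit 2 → (0xda>>2)&0x3 = 0x2
cnt:1 @ bit 1 → (0xda>>1)&0x1 = 0x1
err:1 @ bit 0 → (0xda>>0)&0x1 = 0x0
tag signed 3b, MSB=1: 6 - 8 = -2

-2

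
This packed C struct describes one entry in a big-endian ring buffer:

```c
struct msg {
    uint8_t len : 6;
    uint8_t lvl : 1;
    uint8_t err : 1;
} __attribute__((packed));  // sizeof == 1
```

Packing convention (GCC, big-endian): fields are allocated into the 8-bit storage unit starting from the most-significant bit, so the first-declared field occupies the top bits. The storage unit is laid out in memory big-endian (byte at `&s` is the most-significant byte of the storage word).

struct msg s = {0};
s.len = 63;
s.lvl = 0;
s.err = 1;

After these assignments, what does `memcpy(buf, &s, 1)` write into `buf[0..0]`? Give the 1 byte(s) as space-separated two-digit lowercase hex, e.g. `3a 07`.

fd

len:6 = 63 → 0x3f << 2 → word 0xfc
lvl:1 = 0 → 0x0 << 1 → word 0xfc
err:1 = 1 → 0x1 << 0 → word 0xfd
word = 0xfd → big-endian bytes:
  [0]=0xfd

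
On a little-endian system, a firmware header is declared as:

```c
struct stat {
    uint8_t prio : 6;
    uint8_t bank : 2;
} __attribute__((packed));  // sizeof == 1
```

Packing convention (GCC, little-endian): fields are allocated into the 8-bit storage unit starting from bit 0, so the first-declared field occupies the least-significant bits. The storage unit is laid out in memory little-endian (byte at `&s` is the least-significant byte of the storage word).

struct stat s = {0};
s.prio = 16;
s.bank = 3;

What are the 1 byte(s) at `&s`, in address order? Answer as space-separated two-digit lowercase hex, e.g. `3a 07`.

prio (6b) val=16 bits=0x10 at bit 0: 0x10
bank (2b) val=3 bits=0x3 at bit 6: 0xd0
word = 0xd0 → little-endian bytes:
  [0]=0xd0

d0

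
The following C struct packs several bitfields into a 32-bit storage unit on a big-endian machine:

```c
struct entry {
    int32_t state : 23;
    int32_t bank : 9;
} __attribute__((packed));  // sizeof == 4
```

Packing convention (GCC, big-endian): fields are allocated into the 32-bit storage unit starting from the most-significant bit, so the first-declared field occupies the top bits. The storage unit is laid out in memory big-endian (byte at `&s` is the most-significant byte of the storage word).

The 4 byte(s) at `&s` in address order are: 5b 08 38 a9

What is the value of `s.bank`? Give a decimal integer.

169

[0]=0x5b [1]=0x08 [2]=0x38 [3]=0xa9 (big-endian) → word 0x5b0838a9
state [9+:23] = (word>>9) & 0x7fffff = 2982940
bank [0+:9] = (word>>0) & 0x1ff = 169  ←
bank signed 9b, MSB=0: value = 169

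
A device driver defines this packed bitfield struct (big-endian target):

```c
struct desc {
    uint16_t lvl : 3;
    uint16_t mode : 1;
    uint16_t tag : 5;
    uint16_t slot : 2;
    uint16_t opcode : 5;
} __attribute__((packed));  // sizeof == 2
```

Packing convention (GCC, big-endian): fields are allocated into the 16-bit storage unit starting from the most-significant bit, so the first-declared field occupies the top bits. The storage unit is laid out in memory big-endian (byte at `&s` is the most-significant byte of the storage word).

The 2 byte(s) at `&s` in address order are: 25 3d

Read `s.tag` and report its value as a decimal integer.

10

[0]=0x25 [1]=0x3d (big-endian) → word 0x253d
lvl [13+:3] = (word>>13) & 0x7 = 1
mode [12+:1] = (word>>12) & 0x1 = 0
tag [7+:5] = (word>>7) & 0x1f = 10  ←
slot [5+:2] = (word>>5) & 0x3 = 1
opcode [0+:5] = (word>>0) & 0x1f = 29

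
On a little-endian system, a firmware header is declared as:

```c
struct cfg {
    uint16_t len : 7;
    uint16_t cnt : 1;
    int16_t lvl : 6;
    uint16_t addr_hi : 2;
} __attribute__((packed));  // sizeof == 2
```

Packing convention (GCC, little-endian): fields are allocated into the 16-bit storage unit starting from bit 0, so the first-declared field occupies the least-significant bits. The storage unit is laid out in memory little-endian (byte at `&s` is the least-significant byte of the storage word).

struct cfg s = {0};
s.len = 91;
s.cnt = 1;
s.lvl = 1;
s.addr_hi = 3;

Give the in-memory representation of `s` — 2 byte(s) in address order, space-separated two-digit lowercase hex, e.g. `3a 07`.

[0+:7] len=91 & 0x7f = 0x5b; word=0x005b
[7+:1] cnt=1 & 0x1 = 0x1; word=0x00db
[8+:6] lvl=1 & 0x3f = 0x1; word=0x01db
[14+:2] addr_hi=3 & 0x3 = 0x3; word=0xc1db
word = 0xc1db → little-endian bytes:
  [0]=0xdb  [1]=0xc1

db c1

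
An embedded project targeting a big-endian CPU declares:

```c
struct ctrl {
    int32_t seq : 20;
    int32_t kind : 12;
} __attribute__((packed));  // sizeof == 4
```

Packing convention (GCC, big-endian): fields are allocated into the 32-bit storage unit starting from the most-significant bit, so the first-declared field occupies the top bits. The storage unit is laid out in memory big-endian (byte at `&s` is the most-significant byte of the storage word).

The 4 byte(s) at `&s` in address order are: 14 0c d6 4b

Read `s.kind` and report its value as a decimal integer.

1611

[0]=0x14 [1]=0x0c [2]=0xd6 [3]=0x4b (big-endian) → word 0x140cd64b
seq:20 @ bit 12 → (0x140cd64b>>12)&0xfffff = 0x140cd
kind:12 @ bit 0 → (0x140cd64b>>0)&0xfff = 0x64b  ←
kind signed 12b, MSB=0: value = 1611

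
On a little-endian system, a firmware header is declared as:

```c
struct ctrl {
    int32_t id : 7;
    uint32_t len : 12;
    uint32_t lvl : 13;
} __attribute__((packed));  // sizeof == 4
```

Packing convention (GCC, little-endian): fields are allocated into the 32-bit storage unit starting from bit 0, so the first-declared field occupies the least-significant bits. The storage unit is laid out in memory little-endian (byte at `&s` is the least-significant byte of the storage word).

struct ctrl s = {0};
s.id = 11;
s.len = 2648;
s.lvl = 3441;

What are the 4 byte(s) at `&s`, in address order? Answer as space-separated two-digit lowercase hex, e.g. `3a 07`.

0b 2c 8d 6b

id:7 = 11 → 0xb << 0 → word 0x0000000b
len:12 = 2648 → 0xa58 << 7 → word 0x00052c0b
lvl:13 = 3441 → 0xd71 << 19 → word 0x6b8d2c0b
word = 0x6b8d2c0b → little-endian bytes:
  [0]=0x0b  [1]=0x2c  [2]=0x8d  [3]=0x6b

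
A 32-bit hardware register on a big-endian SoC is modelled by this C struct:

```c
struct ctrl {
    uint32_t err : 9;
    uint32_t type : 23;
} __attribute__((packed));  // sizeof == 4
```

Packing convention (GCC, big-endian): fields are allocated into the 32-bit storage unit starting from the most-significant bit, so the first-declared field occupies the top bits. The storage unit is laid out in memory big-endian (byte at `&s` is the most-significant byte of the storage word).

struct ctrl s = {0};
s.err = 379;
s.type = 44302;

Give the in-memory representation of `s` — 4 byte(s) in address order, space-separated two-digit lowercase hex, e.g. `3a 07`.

bd 80 ad 0e

err (9b) val=379 bits=0x17b at bit 23: 0xbd800000
type (23b) val=44302 bits=0xad0e at bit 0: 0xbd80ad0e
word = 0xbd80ad0e → big-endian bytes:
  [0]=0xbd  [1]=0x80  [2]=0xad  [3]=0x0e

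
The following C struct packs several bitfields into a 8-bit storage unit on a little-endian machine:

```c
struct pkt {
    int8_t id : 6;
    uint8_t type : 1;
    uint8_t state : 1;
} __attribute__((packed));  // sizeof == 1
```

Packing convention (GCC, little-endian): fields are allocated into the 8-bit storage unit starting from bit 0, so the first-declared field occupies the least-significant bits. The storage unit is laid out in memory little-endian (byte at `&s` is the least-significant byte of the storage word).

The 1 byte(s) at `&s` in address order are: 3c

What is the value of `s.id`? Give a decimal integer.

-4

[0]=0x3c (little-endian) → word 0x3c
id:6 @ bit 0 → (0x3c>>0)&0x3f = 0x3c  ←
type:1 @ bit 6 → (0x3c>>6)&0x1 = 0x0
state:1 @ bit 7 → (0x3c>>7)&0x1 = 0x0
id signed 6b, MSB=1: 60 - 64 = -4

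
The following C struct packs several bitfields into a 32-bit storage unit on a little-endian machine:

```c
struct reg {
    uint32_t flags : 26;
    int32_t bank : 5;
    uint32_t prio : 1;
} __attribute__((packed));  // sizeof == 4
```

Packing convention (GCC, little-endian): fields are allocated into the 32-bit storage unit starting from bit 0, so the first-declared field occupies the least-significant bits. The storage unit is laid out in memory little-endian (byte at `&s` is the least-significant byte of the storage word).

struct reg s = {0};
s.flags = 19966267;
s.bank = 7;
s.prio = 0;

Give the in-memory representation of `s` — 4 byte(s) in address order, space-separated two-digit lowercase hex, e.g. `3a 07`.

3b a9 30 1d

[0+:26] flags=19966267 & 0x3ffffff = 0x130a93b; word=0x0130a93b
[26+:5] bank=7 & 0x1f = 0x7; word=0x1d30a93b
[31+:1] prio=0 & 0x1 = 0x0; word=0x1d30a93b
word = 0x1d30a93b → little-endian bytes:
  [0]=0x3b  [1]=0xa9  [2]=0x30  [3]=0x1d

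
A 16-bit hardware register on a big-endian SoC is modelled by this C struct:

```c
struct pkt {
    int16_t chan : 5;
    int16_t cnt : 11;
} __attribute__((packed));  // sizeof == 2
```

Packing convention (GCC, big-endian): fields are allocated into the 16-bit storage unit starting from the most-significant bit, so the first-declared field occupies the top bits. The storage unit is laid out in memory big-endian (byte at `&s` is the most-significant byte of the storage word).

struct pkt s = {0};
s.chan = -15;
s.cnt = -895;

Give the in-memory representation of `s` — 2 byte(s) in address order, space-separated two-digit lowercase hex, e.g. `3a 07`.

chan (5b) val=-15 bits=0x11 at bit 11: 0x8800
cnt (11b) val=-895 bits=0x481 at bit 0: 0x8c81
word = 0x8c81 → big-endian bytes:
  [0]=0x8c  [1]=0x81

8c 81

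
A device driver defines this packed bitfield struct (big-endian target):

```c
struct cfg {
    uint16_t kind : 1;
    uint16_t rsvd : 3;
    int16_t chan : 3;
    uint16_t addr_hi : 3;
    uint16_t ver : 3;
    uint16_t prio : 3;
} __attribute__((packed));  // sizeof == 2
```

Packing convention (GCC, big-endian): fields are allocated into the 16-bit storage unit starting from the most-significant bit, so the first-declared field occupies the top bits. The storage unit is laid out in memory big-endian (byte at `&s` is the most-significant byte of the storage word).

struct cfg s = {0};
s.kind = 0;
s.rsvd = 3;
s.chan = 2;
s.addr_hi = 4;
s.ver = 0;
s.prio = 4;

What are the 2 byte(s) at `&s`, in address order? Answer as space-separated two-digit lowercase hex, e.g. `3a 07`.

35 04

kind (1b) val=0 bits=0x0 at bit 15: 0x0000
rsvd (3b) val=3 bits=0x3 at bit 12: 0x3000
chan (3b) val=2 bits=0x2 at bit 9: 0x3400
addr_hi (3b) val=4 bits=0x4 at bit 6: 0x3500
ver (3b) val=0 bits=0x0 at bit 3: 0x3500
prio (3b) val=4 bits=0x4 at bit 0: 0x3504
word = 0x3504 → big-endian bytes:
  [0]=0x35  [1]=0x04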